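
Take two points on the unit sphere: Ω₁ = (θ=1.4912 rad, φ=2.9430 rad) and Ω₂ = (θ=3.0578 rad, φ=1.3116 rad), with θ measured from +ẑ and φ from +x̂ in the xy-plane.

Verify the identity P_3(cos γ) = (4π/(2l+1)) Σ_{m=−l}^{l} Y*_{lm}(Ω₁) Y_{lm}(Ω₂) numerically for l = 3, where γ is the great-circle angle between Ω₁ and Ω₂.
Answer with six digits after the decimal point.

0.124933

Expand P_3 via completeness: Σ_{m} conj(Y_{3,m}) at Ω₁ times Y_{3,m} at Ω₂ —
  m=-3: (-0.342071, 0.231910) × (-0.000172, 0.000174) = (0.000018, -0.000099)  (running Σ = (0.000018, -0.000099))
  m=-2: (0.074461, -0.031235) × (0.006196, 0.003535) = (0.000572, 0.000070)  (running Σ = (0.000590, -0.000030))
  m=-1: (0.305841, -0.061549) × (0.027488, -0.103664) = (0.002026, -0.033397)  (running Σ = (0.002617, -0.033426))
  m=0: (-0.088078, -0.000000) × (-0.730710, 0.000000) = (0.064360, 0.000000)  (running Σ = (0.066976, -0.033426))
  m=1: (-0.305841, -0.061549) × (-0.027488, -0.103664) = (0.002026, 0.033397)  (running Σ = (0.069003, -0.000030))
  m=2: (0.074461, 0.031235) × (0.006196, -0.003535) = (0.000572, -0.000070)  (running Σ = (0.069574, -0.000099))
  m=3: (0.342071, 0.231910) × (0.000172, 0.000174) = (0.000018, 0.000099)  (running Σ = (0.069593, -0.000000))
Total Σ_m = (0.069593, -0.000000). Multiply by 1.795196: (0.124933, -0.000000). P_3(cos γ) = 0.124933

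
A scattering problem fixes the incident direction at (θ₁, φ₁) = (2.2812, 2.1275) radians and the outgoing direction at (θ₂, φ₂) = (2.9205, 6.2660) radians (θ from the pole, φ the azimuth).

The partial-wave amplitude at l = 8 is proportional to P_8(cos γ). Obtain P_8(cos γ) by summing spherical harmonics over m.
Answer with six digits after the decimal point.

0.061272

Expand P_8 via completeness: Σ_{m} conj(Y_{8,m}) at Ω₁ times Y_{8,m} at Ω₂ —
  term(m=-8) = (-0.000000, -0.000000)   from Y*(Ω₁)=(-0.014388, -0.054359), Y(Ω₂)=(0.000003, 0.000000)
  term(m=-7) = (-0.000007, 0.000006)   from Y*(Ω₁)=(0.132641, -0.140866), Y(Ω₂)=(-0.000049, -0.000006)
  term(m=-6) = (0.000204, 0.000064)   from Y*(Ω₁)=(0.376811, 0.075846), Y(Ω₂)=(0.000553, 0.000057)
  term(m=-5) = (-0.000547, -0.001961)   from Y*(Ω₁)=(0.157261, 0.420251), Y(Ω₂)=(-0.004521, -0.000389)
  term(m=-4) = (-0.003461, 0.003908)   from Y*(Ω₁)=(-0.115796, 0.150435), Y(Ω₂)=(0.027435, 0.001889)
  term(m=-3) = (-0.030074, -0.004572)   from Y*(Ω₁)=(0.247838, 0.024695), Y(Ω₂)=(-0.121972, -0.006294)
  term(m=-2) = (0.052237, 0.116032)   from Y*(Ω₁)=(0.149812, 0.304371), Y(Ω₂)=(0.374872, 0.012890)
  term(m=-1) = (-0.037734, 0.058369)   from Y*(Ω₁)=(0.054067, -0.086874), Y(Ω₂)=(-0.679151, -0.011673)
  term(m=+0) = (0.121654, 0.000000)   from Y*(Ω₁)=(0.355245, -0.000000), Y(Ω₂)=(0.342451, 0.000000)
  term(m=+1) = (-0.037734, -0.058369)   from Y*(Ω₁)=(-0.054067, -0.086874), Y(Ω₂)=(0.679151, -0.011673)
  term(m=+2) = (0.052237, -0.116032)   from Y*(Ω₁)=(0.149812, -0.304371), Y(Ω₂)=(0.374872, -0.012890)
  term(m=+3) = (-0.030074, 0.004572)   from Y*(Ω₁)=(-0.247838, 0.024695), Y(Ω₂)=(0.121972, -0.006294)
  term(m=+4) = (-0.003461, -0.003908)   from Y*(Ω₁)=(-0.115796, -0.150435), Y(Ω₂)=(0.027435, -0.001889)
  term(m=+5) = (-0.000547, 0.001961)   from Y*(Ω₁)=(-0.157261, 0.420251), Y(Ω₂)=(0.004521, -0.000389)
  term(m=+6) = (0.000204, -0.000064)   from Y*(Ω₁)=(0.376811, -0.075846), Y(Ω₂)=(0.000553, -0.000057)
  term(m=+7) = (-0.000007, -0.000006)   from Y*(Ω₁)=(-0.132641, -0.140866), Y(Ω₂)=(0.000049, -0.000006)
  term(m=+8) = (-0.000000, 0.000000)   from Y*(Ω₁)=(-0.014388, 0.054359), Y(Ω₂)=(0.000003, -0.000000)
Σ over m = (0.082890, -0.000000); ×(4π/17) → (0.061272, -0.000000). Real part: 0.061272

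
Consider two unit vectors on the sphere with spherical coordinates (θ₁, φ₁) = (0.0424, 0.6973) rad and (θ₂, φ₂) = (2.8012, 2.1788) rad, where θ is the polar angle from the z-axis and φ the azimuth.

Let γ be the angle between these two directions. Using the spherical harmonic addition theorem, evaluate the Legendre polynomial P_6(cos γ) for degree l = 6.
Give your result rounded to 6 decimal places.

Addition theorem: P_6(cos γ) = (4π/13) Σ_m Y*_{lm}(Ω₁) Y_{lm}(Ω₂), m = −6…6:
  m=-6: Y*=-0.000000-0.000000i  Y=+0.000585-0.000324i  product -0.000000-0.000000i
  m=-5: Y*=-0.000000-0.000000i  Y=+0.000663-0.006509i  product -0.000000+0.000000i
  m=-4: Y*=-0.000011+0.000004i  Y=-0.029503-0.025337i  product +0.000000+0.000000i
  m=-3: Y*=-0.000197+0.000343i  Y=-0.149840+0.038774i  product +0.000016-0.000059i
  m=-2: Y*=+0.001632+0.009168i  Y=-0.139477+0.376492i  product -0.003679-0.000664i
  m=-1: Y*=+0.106131+0.088904i  Y=+0.325669+0.467948i  product -0.007039+0.078617i
  m=+0: Y*=+0.997997-0.000000i  Y=+0.104941+0.000000i  product +0.104731+0.000000i
  m=+1: Y*=-0.106131+0.088904i  Y=-0.325669+0.467948i  product -0.007039-0.078617i
  m=+2: Y*=+0.001632-0.009168i  Y=-0.139477-0.376492i  product -0.003679+0.000664i
  m=+3: Y*=+0.000197+0.000343i  Y=+0.149840+0.038774i  product +0.000016+0.000059i
  m=+4: Y*=-0.000011-0.000004i  Y=-0.029503+0.025337i  product +0.000000-0.000000i
  m=+5: Y*=+0.000000-0.000000i  Y=-0.000663-0.006509i  product -0.000000-0.000000i
  m=+6: Y*=-0.000000+0.000000i  Y=+0.000585+0.000324i  product -0.000000+0.000000i
Σ over m = +0.083327-0.000000i; ×(4π/13) → +0.080548-0.000000i. Real part: 0.080548

0.080548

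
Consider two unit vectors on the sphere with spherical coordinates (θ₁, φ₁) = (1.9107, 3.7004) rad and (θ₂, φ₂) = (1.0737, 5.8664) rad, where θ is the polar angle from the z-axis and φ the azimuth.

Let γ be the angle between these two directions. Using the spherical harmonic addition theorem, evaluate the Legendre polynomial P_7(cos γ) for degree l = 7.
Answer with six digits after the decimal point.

Term-by-term m-sum for l=7 (normalisation 4π/15 = 0.837758):
  m=-7: Y*=(0.237654, 0.230472)  Y=(-0.197619, 0.045042)  product (-0.057346, -0.034841)
  m=-6: Y*=(0.428298, 0.091849)  Y=(-0.329808, 0.246009)  product (-0.163852, 0.075072)
  m=-5: Y*=(0.114347, -0.041423)  Y=(-0.184882, 0.328111)  product (-0.007549, 0.045177)
  m=-4: Y*=(-0.185341, 0.236636)  Y=(0.000877, -0.009080)  product (0.001986, 0.001890)
  m=-3: Y*=(-0.025114, 0.236875)  Y=(-0.109183, -0.328985)  product (0.080670, -0.017601)
  m=-2: Y*=(-0.092160, -0.189245)  Y=(-0.101519, -0.111803)  product (-0.011802, 0.029516)
  m=-1: Y*=(-0.228700, -0.143004)  Y=(0.264211, 0.116972)  product (-0.043697, -0.064534)
  m=+0: Y*=(0.181207, -0.000000)  Y=(0.190192, 0.000000)  product (0.034464, 0.000000)
  m=+1: Y*=(0.228700, -0.143004)  Y=(-0.264211, 0.116972)  product (-0.043697, 0.064534)
  m=+2: Y*=(-0.092160, 0.189245)  Y=(-0.101519, 0.111803)  product (-0.011802, -0.029516)
  m=+3: Y*=(0.025114, 0.236875)  Y=(0.109183, -0.328985)  product (0.080670, 0.017601)
  m=+4: Y*=(-0.185341, -0.236636)  Y=(0.000877, 0.009080)  product (0.001986, -0.001890)
  m=+5: Y*=(-0.114347, -0.041423)  Y=(0.184882, 0.328111)  product (-0.007549, -0.045177)
  m=+6: Y*=(0.428298, -0.091849)  Y=(-0.329808, -0.246009)  product (-0.163852, -0.075072)
  m=+7: Y*=(-0.237654, 0.230472)  Y=(0.197619, 0.045042)  product (-0.057346, 0.034841)
Accumulated sum (-0.368717, 0.000000); after 4π/(2l+1) scaling, (-0.308896, 0.000000) ⇒ P_7 = -0.308896

-0.308896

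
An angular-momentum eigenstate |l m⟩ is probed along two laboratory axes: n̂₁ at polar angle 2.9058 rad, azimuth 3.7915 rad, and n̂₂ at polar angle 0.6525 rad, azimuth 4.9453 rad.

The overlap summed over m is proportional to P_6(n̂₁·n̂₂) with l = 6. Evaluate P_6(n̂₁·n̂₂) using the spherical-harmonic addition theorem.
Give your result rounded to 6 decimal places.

Term-by-term m-sum for l=6 (normalisation 4π/13 = 0.966644):
  m=-6: Y*=-0.00006 - 0.00005j  Y=-0.00417 + 0.02384j  product 0.00000 - 0.00000j
  m=-5: Y*=-0.00113 - 0.00012j  Y=0.10080 + 0.04336j  product -0.00011 - 0.00006j
  m=-4: Y*=-0.00856 + 0.00515j  Y=0.17195 - 0.23136j  product -0.00028 + 0.00287j
  m=-3: Y*=-0.02210 + 0.05551j  Y=-0.29397 - 0.34992j  product 0.02592 - 0.00859j
  m=-2: Y*=0.06413 + 0.23084j  Y=-0.29923 + 0.15043j  product -0.05392 - 0.05943j
  m=-1: Y*=0.45697 + 0.34732j  Y=-0.03609 - 0.15215j  product 0.03635 - 0.08206j
  m=+0: Y*=0.50345 + 0.00000j  Y=-0.39000 + 0.00000j  product -0.19634 + 0.00000j
  m=+1: Y*=-0.45697 + 0.34732j  Y=0.03609 - 0.15215j  product 0.03635 + 0.08206j
  m=+2: Y*=0.06413 - 0.23084j  Y=-0.29923 - 0.15043j  product -0.05392 + 0.05943j
  m=+3: Y*=0.02210 + 0.05551j  Y=0.29397 - 0.34992j  product 0.02592 + 0.00859j
  m=+4: Y*=-0.00856 - 0.00515j  Y=0.17195 + 0.23136j  product -0.00028 - 0.00287j
  m=+5: Y*=0.00113 - 0.00012j  Y=-0.10080 + 0.04336j  product -0.00011 + 0.00006j
  m=+6: Y*=-0.00006 + 0.00005j  Y=-0.00417 - 0.02384j  product 0.00000 + 0.00000j
Σ over m = -0.18040 + 0.00000j; ×(4π/13) → -0.17438 + 0.00000j. Real part: -0.174379

-0.174379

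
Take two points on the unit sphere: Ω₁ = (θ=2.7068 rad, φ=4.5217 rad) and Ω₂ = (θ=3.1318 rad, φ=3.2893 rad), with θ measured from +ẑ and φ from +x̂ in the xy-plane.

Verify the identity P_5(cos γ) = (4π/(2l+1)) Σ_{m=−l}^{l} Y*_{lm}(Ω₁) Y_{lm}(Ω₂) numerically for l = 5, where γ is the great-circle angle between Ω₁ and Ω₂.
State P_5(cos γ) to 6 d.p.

0.014606

Addition theorem: P_5(cos γ) = (4π/11) Σ_m Y*_{lm}(Ω₁) Y_{lm}(Ω₂), m = −5…5:
  term(m=-5) = +0.000000-0.000000i   from Y*(Ω₁)=-0.005019-0.003563i, Y(Ω₂)=-0.000000+0.000000i
  term(m=-4) = +0.000000-0.000000i   from Y*(Ω₁)=-0.030295+0.028953i, Y(Ω₂)=-0.000000+0.000000i
  term(m=-3) = -0.000000-0.000000i   from Y*(Ω₁)=+0.089625+0.139193i, Y(Ω₂)=-0.000002+0.000001i
  term(m=-2) = -0.000101+0.000081i   from Y*(Ω₁)=+0.371520-0.148984i, Y(Ω₂)=-0.000311+0.000095i
  term(m=-1) = +0.004149+0.011788i   from Y*(Ω₁)=-0.094433-0.489205i, Y(Ω₂)=-0.024809+0.003691i
  term(m=+0) = +0.004691+0.000000i   from Y*(Ω₁)=-0.005018-0.000000i, Y(Ω₂)=-0.934930+0.000000i
  term(m=+1) = +0.004149-0.011788i   from Y*(Ω₁)=+0.094433-0.489205i, Y(Ω₂)=+0.024809+0.003691i
  term(m=+2) = -0.000101-0.000081i   from Y*(Ω₁)=+0.371520+0.148984i, Y(Ω₂)=-0.000311-0.000095i
  term(m=+3) = -0.000000+0.000000i   from Y*(Ω₁)=-0.089625+0.139193i, Y(Ω₂)=+0.000002+0.000001i
  term(m=+4) = +0.000000+0.000000i   from Y*(Ω₁)=-0.030295-0.028953i, Y(Ω₂)=-0.000000-0.000000i
  term(m=+5) = +0.000000+0.000000i   from Y*(Ω₁)=+0.005019-0.003563i, Y(Ω₂)=+0.000000+0.000000i
Accumulated sum +0.012785-0.000000i; after 4π/(2l+1) scaling, +0.014606-0.000000i ⇒ P_5 = 0.014606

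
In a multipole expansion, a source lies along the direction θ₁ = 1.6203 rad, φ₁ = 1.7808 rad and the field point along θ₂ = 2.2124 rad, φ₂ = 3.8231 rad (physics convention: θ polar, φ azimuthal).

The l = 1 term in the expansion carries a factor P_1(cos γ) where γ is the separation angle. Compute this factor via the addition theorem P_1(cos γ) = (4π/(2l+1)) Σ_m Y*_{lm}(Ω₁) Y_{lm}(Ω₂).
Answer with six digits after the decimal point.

Summing Y*_{l m}(θ₁,φ₁)·Y_{l m}(θ₂,φ₂) over m ∈ [−1, 1]; prefactor 4π/(2·1+1) = 4.188790:
  m=-1: -0.07193 + 0.33749j × -0.21496 + 0.17437j = -0.04338 - 0.08509j  (running Σ = -0.04338 - 0.08509j)
  m=0: -0.02418 + 0.00000j × -0.29242 + 0.00000j = 0.00707 + 0.00000j  (running Σ = -0.03631 - 0.08509j)
  m=1: 0.07193 + 0.33749j × 0.21496 + 0.17437j = -0.04338 + 0.08509j  (running Σ = -0.07970 + 0.00000j)
Σ over m = -0.07970 + 0.00000j; ×(4π/3) → -0.33384 + 0.00000j. Real part: -0.333837

-0.333837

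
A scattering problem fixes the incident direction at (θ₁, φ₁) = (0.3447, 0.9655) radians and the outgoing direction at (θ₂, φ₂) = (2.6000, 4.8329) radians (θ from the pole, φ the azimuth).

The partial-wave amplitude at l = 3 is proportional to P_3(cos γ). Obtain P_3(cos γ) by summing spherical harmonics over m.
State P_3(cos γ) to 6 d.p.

Term-by-term m-sum for l=3 (normalisation 4π/7 = 1.795196):
  m=-3: Y*=-0.01562 + 0.00391j  Y=-0.02022 - 0.05346j  product 0.00052 + 0.00076j
  m=-2: Y*=-0.03871 + 0.10278j  Y=0.22599 - 0.05555j  product -0.00304 + 0.02538j
  m=-1: Y*=0.21308 + 0.30795j  Y=0.05350 + 0.44181j  product -0.12465 + 0.11062j
  m=+0: Y*=0.50192 + 0.00000j  Y=-0.21466 + 0.00000j  product -0.10774 + 0.00000j
  m=+1: Y*=-0.21308 + 0.30795j  Y=-0.05350 + 0.44181j  product -0.12465 - 0.11062j
  m=+2: Y*=-0.03871 - 0.10278j  Y=0.22599 + 0.05555j  product -0.00304 - 0.02538j
  m=+3: Y*=0.01562 + 0.00391j  Y=0.02022 - 0.05346j  product 0.00052 - 0.00076j
Σ over m = -0.36208 + 0.00000j; ×(4π/7) → -0.65000 + 0.00000j. Real part: -0.650002

-0.650002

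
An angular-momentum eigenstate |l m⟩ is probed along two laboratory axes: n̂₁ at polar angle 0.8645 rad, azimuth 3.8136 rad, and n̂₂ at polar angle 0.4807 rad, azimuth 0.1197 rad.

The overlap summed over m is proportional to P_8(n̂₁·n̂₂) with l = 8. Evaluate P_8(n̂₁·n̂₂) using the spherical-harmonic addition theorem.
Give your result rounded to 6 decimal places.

-0.202028

Addition theorem: P_8(cos γ) = (4π/17) Σ_m Y*_{lm}(Ω₁) Y_{lm}(Ω₂), m = −8…8:
  [-8]  conj(Y_{8,-8})(Ω₁) = 0.03563 - 0.04556j ; Y_{8,-8}(Ω₂) = 0.00062 - 0.00088j ; Δ = -0.00002 - 0.00006j
  [-7]  conj(Y_{8,-7})(Ω₁) = 0.00165 + 0.19736j ; Y_{8,-7}(Ω₂) = 0.00553 - 0.00614j ; Δ = 0.00122 + 0.00108j
  [-6]  conj(Y_{8,-6})(Ω₁) = -0.24416 - 0.30171j ; Y_{8,-6}(Ω₂) = 0.02990 - 0.02613j ; Δ = -0.01518 - 0.00264j
  [-5]  conj(Y_{8,-5})(Ω₁) = 0.43570 + 0.09672j ; Y_{8,-5}(Ω₂) = 0.11072 - 0.07550j ; Δ = 0.05554 - 0.02219j
  [-4]  conj(Y_{8,-4})(Ω₁) = -0.16107 + 0.07851j ; Y_{8,-4}(Ω₂) = 0.28461 - 0.14774j ; Δ = -0.03424 + 0.04614j
  [-3]  conj(Y_{8,-3})(Ω₁) = -0.11094 + 0.23250j ; Y_{8,-3}(Ω₂) = 0.47776 - 0.17934j ; Δ = -0.01131 + 0.13097j
  [-2]  conj(Y_{8,-2})(Ω₁) = -0.07491 - 0.32462j ; Y_{8,-2}(Ω₂) = 0.40506 - 0.09887j ; Δ = -0.06244 - 0.12409j
  [-1]  conj(Y_{8,-1})(Ω₁) = -0.08942 - 0.07113j ; Y_{8,-1}(Ω₂) = -0.11246 + 0.01353j ; Δ = 0.01102 + 0.00679j
  [+0]  conj(Y_{8,0})(Ω₁) = 0.35147 + 0.00000j ; Y_{8,0}(Ω₂) = -0.46232 + 0.00000j ; Δ = -0.16249 + 0.00000j
  [+1]  conj(Y_{8,1})(Ω₁) = 0.08942 - 0.07113j ; Y_{8,1}(Ω₂) = 0.11246 + 0.01353j ; Δ = 0.01102 - 0.00679j
  [+2]  conj(Y_{8,2})(Ω₁) = -0.07491 + 0.32462j ; Y_{8,2}(Ω₂) = 0.40506 + 0.09887j ; Δ = -0.06244 + 0.12409j
  [+3]  conj(Y_{8,3})(Ω₁) = 0.11094 + 0.23250j ; Y_{8,3}(Ω₂) = -0.47776 - 0.17934j ; Δ = -0.01131 - 0.13097j
  [+4]  conj(Y_{8,4})(Ω₁) = -0.16107 - 0.07851j ; Y_{8,4}(Ω₂) = 0.28461 + 0.14774j ; Δ = -0.03424 - 0.04614j
  [+5]  conj(Y_{8,5})(Ω₁) = -0.43570 + 0.09672j ; Y_{8,5}(Ω₂) = -0.11072 - 0.07550j ; Δ = 0.05554 + 0.02219j
  [+6]  conj(Y_{8,6})(Ω₁) = -0.24416 + 0.30171j ; Y_{8,6}(Ω₂) = 0.02990 + 0.02613j ; Δ = -0.01518 + 0.00264j
  [+7]  conj(Y_{8,7})(Ω₁) = -0.00165 + 0.19736j ; Y_{8,7}(Ω₂) = -0.00553 - 0.00614j ; Δ = 0.00122 - 0.00108j
  [+8]  conj(Y_{8,8})(Ω₁) = 0.03563 + 0.04556j ; Y_{8,8}(Ω₂) = 0.00062 + 0.00088j ; Δ = -0.00002 + 0.00006j
Σ over m = -0.27331 - 0.00000j; ×(4π/17) → -0.20203 - 0.00000j. Real part: -0.202028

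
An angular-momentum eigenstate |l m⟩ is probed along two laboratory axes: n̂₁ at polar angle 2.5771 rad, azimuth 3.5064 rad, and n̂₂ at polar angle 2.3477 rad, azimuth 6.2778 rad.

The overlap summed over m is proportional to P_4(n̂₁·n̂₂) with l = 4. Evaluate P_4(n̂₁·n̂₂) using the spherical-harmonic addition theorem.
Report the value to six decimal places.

0.178693

Addition theorem: P_4(cos γ) = (4π/9) Σ_m Y*_{lm}(Ω₁) Y_{lm}(Ω₂), m = −4…4:
  m=-4: +0.004036+0.036026i × +0.114397+0.002465i = +0.000373+0.004131i  (running Σ = +0.000373+0.004131i)
  m=-3: +0.074251+0.143894i × -0.318146-0.005140i = -0.022883-0.046161i  (running Σ = -0.022510-0.042030i)
  m=-2: +0.285235+0.255064i × +0.415120+0.004471i = +0.117266+0.107157i  (running Σ = +0.094756+0.065128i)
  m=-1: +0.398823+0.152311i × -0.104191-0.000561i = -0.041468-0.016093i  (running Σ = +0.053288+0.049034i)
  m=0: -0.061500-0.000000i × -0.348029+0.000000i = +0.021404+0.000000i  (running Σ = +0.074692+0.049034i)
  m=1: -0.398823+0.152311i × +0.104191-0.000561i = -0.041468+0.016093i  (running Σ = +0.033223+0.065128i)
  m=2: +0.285235-0.255064i × +0.415120-0.004471i = +0.117266-0.107157i  (running Σ = +0.150490-0.042030i)
  m=3: -0.074251+0.143894i × +0.318146-0.005140i = -0.022883+0.046161i  (running Σ = +0.127607+0.004131i)
  m=4: +0.004036-0.036026i × +0.114397-0.002465i = +0.000373-0.004131i  (running Σ = +0.127980+0.000000i)
Total Σ_m = +0.127980+0.000000i. Multiply by 1.396263: +0.178693+0.000000i. P_4(cos γ) = 0.178693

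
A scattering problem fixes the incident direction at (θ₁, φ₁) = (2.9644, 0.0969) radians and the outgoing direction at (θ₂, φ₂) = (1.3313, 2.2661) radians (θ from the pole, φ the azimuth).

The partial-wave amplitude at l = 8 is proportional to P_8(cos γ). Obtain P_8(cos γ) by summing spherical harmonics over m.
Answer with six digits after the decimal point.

-0.270578

Term-by-term m-sum for l=8 (normalisation 4π/17 = 0.739198):
  m=-8: (0.000000, 0.000000) × (0.307169, 0.269819) = (0.000000, 0.000000)  (running Σ = (0.000000, 0.000000))
  m=-7: (-0.000008, -0.000007) × (-0.394562, 0.061545) = (0.000004, 0.000002)  (running Σ = (0.000004, 0.000002))
  m=-6: (0.000128, 0.000084) × (-0.025391, 0.042304) = (-0.000007, 0.000003)  (running Σ = (-0.000003, 0.000006))
  m=-5: (-0.001390, -0.000732) × (-0.118268, -0.339813) = (-0.000084, 0.000559)  (running Σ = (-0.000087, 0.000565))
  m=-4: (0.011136, 0.004546) × (0.072518, 0.027327) = (0.000683, 0.000634)  (running Σ = (0.000596, 0.001199))
  m=-3: (-0.065060, -0.019464) × (0.274487, -0.155385) = (-0.020883, 0.004767)  (running Σ = (-0.020287, 0.005965))
  m=-2: (0.263585, 0.051732) × (-0.023436, 0.128655) = (-0.012833, 0.032699)  (running Σ = (-0.033120, 0.038664))
  m=-1: (-0.648161, -0.063004) × (0.186424, 0.223452) = (-0.106754, -0.156578)  (running Σ = (-0.139874, -0.117914))
  m=0: (0.592308, -0.000000) × (-0.145692, 0.000000) = (-0.086294, 0.000000)  (running Σ = (-0.226168, -0.117914))
  m=1: (0.648161, -0.063004) × (-0.186424, 0.223452) = (-0.106754, 0.156578)  (running Σ = (-0.332923, 0.038664))
  m=2: (0.263585, -0.051732) × (-0.023436, -0.128655) = (-0.012833, -0.032699)  (running Σ = (-0.345756, 0.005965))
  m=3: (0.065060, -0.019464) × (-0.274487, -0.155385) = (-0.020883, -0.004767)  (running Σ = (-0.366639, 0.001199))
  m=4: (0.011136, -0.004546) × (0.072518, -0.027327) = (0.000683, -0.000634)  (running Σ = (-0.365955, 0.000565))
  m=5: (0.001390, -0.000732) × (0.118268, -0.339813) = (-0.000084, -0.000559)  (running Σ = (-0.366039, 0.000006))
  m=6: (0.000128, -0.000084) × (-0.025391, -0.042304) = (-0.000007, -0.000003)  (running Σ = (-0.366046, 0.000002))
  m=7: (0.000008, -0.000007) × (0.394562, 0.061545) = (0.000004, -0.000002)  (running Σ = (-0.366043, 0.000000))
  m=8: (0.000000, -0.000000) × (0.307169, -0.269819) = (0.000000, -0.000000)  (running Σ = (-0.366043, -0.000000))
Accumulated sum (-0.366043, -0.000000); after 4π/(2l+1) scaling, (-0.270578, -0.000000) ⇒ P_8 = -0.270578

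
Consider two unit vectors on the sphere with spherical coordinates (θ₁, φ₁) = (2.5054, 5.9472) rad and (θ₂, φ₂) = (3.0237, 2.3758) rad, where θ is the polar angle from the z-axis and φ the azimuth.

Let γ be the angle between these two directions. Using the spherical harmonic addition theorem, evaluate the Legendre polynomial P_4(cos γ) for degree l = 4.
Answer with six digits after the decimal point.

Expand P_4 via completeness: Σ_{m} conj(Y_{4,m}) at Ω₁ times Y_{4,m} at Ω₂ —
  m=-4: (0.012403, -0.053730) × (-0.000084, 0.000007) = (-0.000001, 0.000005)  (running Σ = (-0.000001, 0.000005))
  m=-3: (-0.112671, 0.178584) × (-0.001344, 0.001512) = (-0.000119, -0.000410)  (running Σ = (-0.000119, -0.000406))
  m=-2: (0.326130, -0.259425) × (0.001071, 0.027298) = (0.007431, 0.008625)  (running Σ = (0.007312, 0.008219))
  m=-1: (-0.326363, 0.113975) × (0.155470, 0.149491) = (-0.067778, -0.031069)  (running Σ = (-0.060466, -0.022849))
  m=0: (-0.186042, -0.000000) × (0.788454, 0.000000) = (-0.146686, -0.000000)  (running Σ = (-0.207152, -0.022849))
  m=1: (0.326363, 0.113975) × (-0.155470, 0.149491) = (-0.067778, 0.031069)  (running Σ = (-0.274930, 0.008219))
  m=2: (0.326130, 0.259425) × (0.001071, -0.027298) = (0.007431, -0.008625)  (running Σ = (-0.267498, -0.000406))
  m=3: (0.112671, 0.178584) × (0.001344, 0.001512) = (-0.000119, 0.000410)  (running Σ = (-0.267617, 0.000005))
  m=4: (0.012403, 0.053730) × (-0.000084, -0.000007) = (-0.000001, -0.000005)  (running Σ = (-0.267618, 0.000000))
Accumulated sum (-0.267618, 0.000000); after 4π/(2l+1) scaling, (-0.373665, 0.000000) ⇒ P_4 = -0.373665

-0.373665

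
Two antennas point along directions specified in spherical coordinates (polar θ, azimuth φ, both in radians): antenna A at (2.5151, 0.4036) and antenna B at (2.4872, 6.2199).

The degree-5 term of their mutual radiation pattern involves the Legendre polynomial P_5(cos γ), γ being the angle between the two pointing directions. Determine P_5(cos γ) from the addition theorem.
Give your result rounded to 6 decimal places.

0.495469

Summing Y*_{l m}(θ₁,φ₁)·Y_{l m}(θ₂,φ₂) over m ∈ [−5, 5]; prefactor 4π/(2·5+1) = 1.142397:
  term(m=-5) = (-0.000862, 0.000901)   from Y*(Ω₁)=(-0.013906, 0.028994), Y(Ω₂)=(0.036852, 0.012066)
  term(m=-4) = (-0.006567, 0.021476)   from Y*(Ω₁)=(0.006124, -0.140366), Y(Ω₂)=(-0.154748, -0.040032)
  term(m=-3) = (0.021082, 0.122711)   from Y*(Ω₁)=(0.120504, 0.320151), Y(Ω₂)=(0.357438, 0.068689)
  term(m=-2) = (0.120375, 0.162684)   from Y*(Ω₁)=(-0.316158, -0.330254), Y(Ω₂)=(-0.439111, -0.055877)
  term(m=-1) = (0.014244, 0.007180)   from Y*(Ω₁)=(0.147890, 0.063156), Y(Ω₂)=(0.098995, 0.006273)
  term(m=+0) = (0.137166, 0.000000)   from Y*(Ω₁)=(0.360556, -0.000000), Y(Ω₂)=(0.380428, 0.000000)
  term(m=+1) = (0.014244, -0.007180)   from Y*(Ω₁)=(-0.147890, 0.063156), Y(Ω₂)=(-0.098995, 0.006273)
  term(m=+2) = (0.120375, -0.162684)   from Y*(Ω₁)=(-0.316158, 0.330254), Y(Ω₂)=(-0.439111, 0.055877)
  term(m=+3) = (0.021082, -0.122711)   from Y*(Ω₁)=(-0.120504, 0.320151), Y(Ω₂)=(-0.357438, 0.068689)
  term(m=+4) = (-0.006567, -0.021476)   from Y*(Ω₁)=(0.006124, 0.140366), Y(Ω₂)=(-0.154748, 0.040032)
  term(m=+5) = (-0.000862, -0.000901)   from Y*(Ω₁)=(0.013906, 0.028994), Y(Ω₂)=(-0.036852, 0.012066)
Σ over m = (0.433710, 0.000000); ×(4π/11) → (0.495469, 0.000000). Real part: 0.495469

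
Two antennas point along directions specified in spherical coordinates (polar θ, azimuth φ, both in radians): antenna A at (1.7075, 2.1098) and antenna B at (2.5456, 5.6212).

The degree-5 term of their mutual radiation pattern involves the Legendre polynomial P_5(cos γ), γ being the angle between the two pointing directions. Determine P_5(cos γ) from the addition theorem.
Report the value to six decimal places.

Term-by-term m-sum for l=5 (normalisation 4π/11 = 1.142397):
  [-5]  conj(Y_{5,-5})(Ω₁) = -0.191271-0.399449i ; Y_{5,-5}(Ω₂) = -0.025501-0.004334i ; Δ = +0.003146+0.011015i
  [-4]  conj(Y_{5,-4})(Ω₁) = +0.106420-0.160597i ; Y_{5,-4}(Ω₂) = +0.106198-0.057144i ; Δ = +0.002124-0.023136i
  [-3]  conj(Y_{5,-3})(Ω₁) = -0.279833-0.012942i ; Y_{5,-3}(Ω₂) = -0.127447+0.289140i ; Δ = +0.039406-0.079261i
  [-2]  conj(Y_{5,-2})(Ω₁) = -0.101260-0.188575i ; Y_{5,-2}(Ω₂) = -0.113887-0.451999i ; Δ = -0.073703+0.067246i
  [-1]  conj(Y_{5,-1})(Ω₁) = -0.121696+0.203479i ; Y_{5,-1}(Ω₂) = +0.179015+0.139504i ; Δ = -0.050172+0.019449i
  [+0]  conj(Y_{5,0})(Ω₁) = -0.218694-0.000000i ; Y_{5,0}(Ω₂) = +0.328140+0.000000i ; Δ = -0.071762-0.000000i
  [+1]  conj(Y_{5,1})(Ω₁) = +0.121696+0.203479i ; Y_{5,1}(Ω₂) = -0.179015+0.139504i ; Δ = -0.050172-0.019449i
  [+2]  conj(Y_{5,2})(Ω₁) = -0.101260+0.188575i ; Y_{5,2}(Ω₂) = -0.113887+0.451999i ; Δ = -0.073703-0.067246i
  [+3]  conj(Y_{5,3})(Ω₁) = +0.279833-0.012942i ; Y_{5,3}(Ω₂) = +0.127447+0.289140i ; Δ = +0.039406+0.079261i
  [+4]  conj(Y_{5,4})(Ω₁) = +0.106420+0.160597i ; Y_{5,4}(Ω₂) = +0.106198+0.057144i ; Δ = +0.002124+0.023136i
  [+5]  conj(Y_{5,5})(Ω₁) = +0.191271-0.399449i ; Y_{5,5}(Ω₂) = +0.025501-0.004334i ; Δ = +0.003146-0.011015i
Accumulated sum -0.230159-0.000000i; after 4π/(2l+1) scaling, -0.262933-0.000000i ⇒ P_5 = -0.262933

-0.262933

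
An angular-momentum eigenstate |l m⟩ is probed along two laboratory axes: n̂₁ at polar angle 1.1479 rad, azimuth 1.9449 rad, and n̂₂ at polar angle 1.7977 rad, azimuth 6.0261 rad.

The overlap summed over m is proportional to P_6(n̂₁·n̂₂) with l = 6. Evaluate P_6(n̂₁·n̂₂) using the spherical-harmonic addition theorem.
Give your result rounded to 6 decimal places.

0.130035

Addition theorem: P_6(cos γ) = (4π/13) Σ_m Y*_{lm}(Ω₁) Y_{lm}(Ω₂), m = −6…6:
  m=-6: Y*=+0.173336-0.217077i  Y=+0.011691+0.413225i  product +0.091728+0.069089i
  m=-5: Y*=-0.413775-0.127869i  Y=-0.093075-0.317254i  product -0.002055+0.143173i
  m=-4: Y*=+0.015634+0.209804i  Y=-0.073597-0.122097i  product +0.024466-0.017350i
  m=-3: Y*=-0.209574+0.100844i  Y=+0.237486+0.230862i  product -0.073052-0.024434i
  m=-2: Y*=+0.217473+0.201870i  Y=+0.046733+0.026397i  product +0.004834+0.015175i
  m=-1: Y*=-0.049766+0.126762i  Y=-0.311463-0.081884i  product +0.025880-0.035406i
  m=+0: Y*=+0.308488-0.000000i  Y=-0.029433+0.000000i  product -0.009080+0.000000i
  m=+1: Y*=+0.049766+0.126762i  Y=+0.311463-0.081884i  product +0.025880+0.035406i
  m=+2: Y*=+0.217473-0.201870i  Y=+0.046733-0.026397i  product +0.004834-0.015175i
  m=+3: Y*=+0.209574+0.100844i  Y=-0.237486+0.230862i  product -0.073052+0.024434i
  m=+4: Y*=+0.015634-0.209804i  Y=-0.073597+0.122097i  product +0.024466+0.017350i
  m=+5: Y*=+0.413775-0.127869i  Y=+0.093075-0.317254i  product -0.002055-0.143173i
  m=+6: Y*=+0.173336+0.217077i  Y=+0.011691-0.413225i  product +0.091728-0.069089i
Total Σ_m = +0.134522+0.000000i. Multiply by 0.966644: +0.130035+0.000000i. P_6(cos γ) = 0.130035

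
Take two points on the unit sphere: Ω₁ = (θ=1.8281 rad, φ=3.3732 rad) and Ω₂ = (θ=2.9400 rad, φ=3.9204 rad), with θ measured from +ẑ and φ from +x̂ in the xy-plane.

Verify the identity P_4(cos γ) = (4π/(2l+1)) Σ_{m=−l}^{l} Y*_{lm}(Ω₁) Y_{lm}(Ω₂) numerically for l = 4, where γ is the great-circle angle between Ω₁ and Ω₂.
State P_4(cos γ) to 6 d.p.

Expand P_4 via completeness: Σ_{m} conj(Y_{4,m}) at Ω₁ times Y_{4,m} at Ω₂ —
  m=-4: +0.232513+0.309458i × -0.000711-0.000019i = -0.000160-0.000224i  (running Σ = -0.000160-0.000224i)
  m=-3: +0.221297+0.184446i × -0.006822-0.007097i = -0.000201-0.002829i  (running Σ = -0.000360-0.003053i)
  m=-2: -0.153017-0.076426i × +0.001011-0.076700i = -0.006017+0.011659i  (running Σ = -0.006377+0.008606i)
  m=-1: -0.288583-0.068059i × +0.245687-0.242469i = -0.087403+0.053251i  (running Σ = -0.093780+0.061857i)
  m=0: +0.127372-0.000000i × +0.682589+0.000000i = +0.086943+0.000000i  (running Σ = -0.006837+0.061857i)
  m=1: +0.288583-0.068059i × -0.245687-0.242469i = -0.087403-0.053251i  (running Σ = -0.094240+0.008606i)
  m=2: -0.153017+0.076426i × +0.001011+0.076700i = -0.006017-0.011659i  (running Σ = -0.100257-0.003053i)
  m=3: -0.221297+0.184446i × +0.006822-0.007097i = -0.000201+0.002829i  (running Σ = -0.100458-0.000224i)
  m=4: +0.232513-0.309458i × -0.000711+0.000019i = -0.000160+0.000224i  (running Σ = -0.100617-0.000000i)
Total Σ_m = -0.100617-0.000000i. Multiply by 1.396263: -0.140488-0.000000i. P_4(cos γ) = -0.140488

-0.140488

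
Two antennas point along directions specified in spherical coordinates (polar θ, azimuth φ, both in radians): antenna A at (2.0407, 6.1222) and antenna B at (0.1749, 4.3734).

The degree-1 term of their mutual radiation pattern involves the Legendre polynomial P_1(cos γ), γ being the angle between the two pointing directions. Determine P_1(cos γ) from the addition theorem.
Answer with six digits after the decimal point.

Term-by-term m-sum for l=1 (normalisation 4π/3 = 4.188790):
  m=-1: (0.304064, -0.049377) × (-0.019992, 0.056698) = (-0.003279, 0.018227)  (running Σ = (-0.003279, 0.018227))
  m=0: (-0.221239, -0.000000) × (0.481148, 0.000000) = (-0.106449, -0.000000)  (running Σ = (-0.109728, 0.018227))
  m=1: (-0.304064, -0.049377) × (0.019992, 0.056698) = (-0.003279, -0.018227)  (running Σ = (-0.113007, 0.000000))
Total Σ_m = (-0.113007, 0.000000). Multiply by 4.188790: (-0.473364, 0.000000). P_1(cos γ) = -0.473364

-0.473364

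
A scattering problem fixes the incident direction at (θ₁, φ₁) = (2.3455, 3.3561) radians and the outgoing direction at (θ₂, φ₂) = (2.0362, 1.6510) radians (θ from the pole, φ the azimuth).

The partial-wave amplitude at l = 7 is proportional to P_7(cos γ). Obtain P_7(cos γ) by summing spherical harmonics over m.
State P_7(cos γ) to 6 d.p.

-0.291099

Expand P_7 via completeness: Σ_{m} conj(Y_{7,m}) at Ω₁ times Y_{7,m} at Ω₂ —
  m=-7: -0.00329 - 0.04748j × 0.12116 + 0.19265j = 0.00875 - 0.00639j  (running Σ = 0.00875 - 0.00639j)
  m=-6: -0.04880 - 0.16735j × 0.37908 - 0.19794j = -0.05162 - 0.05378j  (running Σ = -0.04288 - 0.06016j)
  m=-5: -0.17521 - 0.32205j × -0.13210 - 0.31157j = -0.07720 + 0.09713j  (running Σ = -0.12007 + 0.03697j)
  m=-4: -0.29425 - 0.34043j × 0.07608 - 0.02528j = -0.03099 - 0.01846j  (running Σ = -0.15107 + 0.01851j)
  m=-3: -0.15966 - 0.11975j × -0.08452 - 0.34445j = -0.02775 + 0.06512j  (running Σ = -0.17882 + 0.08362j)
  m=-2: 0.23312 + 0.10664j × -0.07495 + 0.01213j = -0.01877 - 0.00517j  (running Σ = -0.19759 + 0.07846j)
  m=-1: 0.32110 + 0.06995j × -0.02568 - 0.31950j = 0.01410 - 0.10439j  (running Σ = -0.18348 - 0.02593j)
  m=0: -0.16576 + 0.00000j × -0.11758 + 0.00000j = 0.01949 + 0.00000j  (running Σ = -0.16399 - 0.02593j)
  m=1: -0.32110 + 0.06995j × 0.02568 - 0.31950j = 0.01410 + 0.10439j  (running Σ = -0.14989 + 0.07846j)
  m=2: 0.23312 - 0.10664j × -0.07495 - 0.01213j = -0.01877 + 0.00517j  (running Σ = -0.16865 + 0.08362j)
  m=3: 0.15966 - 0.11975j × 0.08452 - 0.34445j = -0.02775 - 0.06512j  (running Σ = -0.19641 + 0.01851j)
  m=4: -0.29425 + 0.34043j × 0.07608 + 0.02528j = -0.03099 + 0.01846j  (running Σ = -0.22740 + 0.03697j)
  m=5: 0.17521 - 0.32205j × 0.13210 - 0.31157j = -0.07720 - 0.09713j  (running Σ = -0.30460 - 0.06016j)
  m=6: -0.04880 + 0.16735j × 0.37908 + 0.19794j = -0.05162 + 0.05378j  (running Σ = -0.35622 - 0.00639j)
  m=7: 0.00329 - 0.04748j × -0.12116 + 0.19265j = 0.00875 + 0.00639j  (running Σ = -0.34747 + 0.00000j)
Accumulated sum -0.34747 + 0.00000j; after 4π/(2l+1) scaling, -0.29110 + 0.00000j ⇒ P_7 = -0.291099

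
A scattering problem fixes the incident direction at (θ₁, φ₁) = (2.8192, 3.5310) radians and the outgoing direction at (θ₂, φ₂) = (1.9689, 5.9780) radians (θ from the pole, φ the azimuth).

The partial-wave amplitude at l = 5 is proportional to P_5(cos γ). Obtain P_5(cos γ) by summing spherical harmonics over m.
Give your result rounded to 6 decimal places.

Expand P_5 via completeness: Σ_{m} conj(Y_{5,m}) at Ω₁ times Y_{5,m} at Ω₂ —
  m=-5: 0.00054 - 0.00138j × 0.01386 + 0.30859j = 0.00043 + 0.00015j  (running Σ = 0.00043 + 0.00015j)
  m=-4: -0.00018 - 0.01403j × -0.14089 - 0.38590j = -0.00539 + 0.00205j  (running Σ = -0.00495 + 0.00220j)
  m=-3: -0.03059 - 0.07184j × 0.05822 + 0.07576j = 0.00366 - 0.00650j  (running Σ = -0.00129 - 0.00430j)
  m=-2: -0.19511 - 0.19256j × 0.25121 + 0.17571j = -0.01518 - 0.08266j  (running Σ = -0.01647 - 0.08696j)
  m=-1: -0.50703 - 0.20807j × -0.17733 - 0.05586j = 0.07829 + 0.06522j  (running Σ = 0.06181 - 0.02174j)
  m=0: -0.33425 + 0.00000j × -0.26762 + 0.00000j = 0.08945 + 0.00000j  (running Σ = 0.15127 - 0.02174j)
  m=1: 0.50703 - 0.20807j × 0.17733 - 0.05586j = 0.07829 - 0.06522j  (running Σ = 0.22955 - 0.08696j)
  m=2: -0.19511 + 0.19256j × 0.25121 - 0.17571j = -0.01518 + 0.08266j  (running Σ = 0.21437 - 0.00430j)
  m=3: 0.03059 - 0.07184j × -0.05822 + 0.07576j = 0.00366 + 0.00650j  (running Σ = 0.21803 + 0.00220j)
  m=4: -0.00018 + 0.01403j × -0.14089 + 0.38590j = -0.00539 - 0.00205j  (running Σ = 0.21265 + 0.00015j)
  m=5: -0.00054 - 0.00138j × -0.01386 + 0.30859j = 0.00043 - 0.00015j  (running Σ = 0.21308 + 0.00000j)
Total Σ_m = 0.21308 + 0.00000j. Multiply by 1.142397: 0.24342 + 0.00000j. P_5(cos γ) = 0.243421

0.243421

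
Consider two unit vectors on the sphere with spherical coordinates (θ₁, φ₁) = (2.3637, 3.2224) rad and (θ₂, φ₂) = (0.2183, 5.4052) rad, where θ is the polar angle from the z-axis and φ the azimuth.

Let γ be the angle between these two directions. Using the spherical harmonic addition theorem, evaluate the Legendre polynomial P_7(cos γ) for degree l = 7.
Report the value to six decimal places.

0.170413

Addition theorem: P_7(cos γ) = (4π/15) Σ_m Y*_{lm}(Ω₁) Y_{lm}(Ω₂), m = −7…7:
  term(m=-7) = -0.00000 - 0.00000j   from Y*(Ω₁)=-0.03539 - 0.02247j, Y(Ω₂)=0.00001 - 0.00000j
  term(m=-6) = -0.00003 + 0.00002j   from Y*(Ω₁)=-0.14087 - 0.07421j, Y(Ω₂)=0.00010 - 0.00016j
  term(m=-5) = -0.00006 + 0.00069j   from Y*(Ω₁)=-0.32146 - 0.13744j, Y(Ω₂)=-0.00063 - 0.00189j
  term(m=-4) = 0.00519 + 0.00432j   from Y*(Ω₁)=-0.43256 - 0.14490j, Y(Ω₂)=-0.01380 - 0.00536j
  term(m=-3) = 0.01839 - 0.00500j   from Y*(Ω₁)=-0.23519 - 0.05816j, Y(Ω₂)=-0.06874 + 0.03824j
  term(m=-2) = -0.02139 + 0.05918j   from Y*(Ω₁)=0.21640 + 0.03528j, Y(Ω₂)=-0.05284 + 0.28209j
  term(m=-1) = 0.12793 + 0.18226j   from Y*(Ω₁)=0.35312 + 0.02860j, Y(Ω₂)=0.40144 + 0.48362j
  term(m=+0) = -0.05667 + 0.00000j   from Y*(Ω₁)=-0.11919 + 0.00000j, Y(Ω₂)=0.47541 + 0.00000j
  term(m=+1) = 0.12793 - 0.18226j   from Y*(Ω₁)=-0.35312 + 0.02860j, Y(Ω₂)=-0.40144 + 0.48362j
  term(m=+2) = -0.02139 - 0.05918j   from Y*(Ω₁)=0.21640 - 0.03528j, Y(Ω₂)=-0.05284 - 0.28209j
  term(m=+3) = 0.01839 + 0.00500j   from Y*(Ω₁)=0.23519 - 0.05816j, Y(Ω₂)=0.06874 + 0.03824j
  term(m=+4) = 0.00519 - 0.00432j   from Y*(Ω₁)=-0.43256 + 0.14490j, Y(Ω₂)=-0.01380 + 0.00536j
  term(m=+5) = -0.00006 - 0.00069j   from Y*(Ω₁)=0.32146 - 0.13744j, Y(Ω₂)=0.00063 - 0.00189j
  term(m=+6) = -0.00003 - 0.00002j   from Y*(Ω₁)=-0.14087 + 0.07421j, Y(Ω₂)=0.00010 + 0.00016j
  term(m=+7) = -0.00000 + 0.00000j   from Y*(Ω₁)=0.03539 - 0.02247j, Y(Ω₂)=-0.00001 - 0.00000j
Accumulated sum 0.20342 + 0.00000j; after 4π/(2l+1) scaling, 0.17041 + 0.00000j ⇒ P_7 = 0.170413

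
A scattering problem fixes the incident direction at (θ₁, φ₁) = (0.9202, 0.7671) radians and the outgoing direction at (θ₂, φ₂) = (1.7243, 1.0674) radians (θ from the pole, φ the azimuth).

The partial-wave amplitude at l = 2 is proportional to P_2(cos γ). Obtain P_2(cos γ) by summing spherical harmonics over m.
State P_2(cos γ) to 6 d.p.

Term-by-term m-sum for l=2 (normalisation 4π/5 = 2.513274):
  term(m=-2) = 0.07612 - 0.05214j   from Y*(Ω₁)=0.00895 + 0.24442j, Y(Ω₂)=-0.20166 - 0.31882j
  term(m=-1) = -0.04152 + 0.01286j   from Y*(Ω₁)=0.26804 + 0.25841j, Y(Ω₂)=-0.05631 + 0.10225j
  term(m=+0) = -0.00929 + 0.00000j   from Y*(Ω₁)=0.03169 + 0.00000j, Y(Ω₂)=-0.29327 + 0.00000j
  term(m=+1) = -0.04152 - 0.01286j   from Y*(Ω₁)=-0.26804 + 0.25841j, Y(Ω₂)=0.05631 + 0.10225j
  term(m=+2) = 0.07612 + 0.05214j   from Y*(Ω₁)=0.00895 - 0.24442j, Y(Ω₂)=-0.20166 + 0.31882j
Total Σ_m = 0.05991 + 0.00000j. Multiply by 2.513274: 0.15057 + 0.00000j. P_2(cos γ) = 0.150568

0.150568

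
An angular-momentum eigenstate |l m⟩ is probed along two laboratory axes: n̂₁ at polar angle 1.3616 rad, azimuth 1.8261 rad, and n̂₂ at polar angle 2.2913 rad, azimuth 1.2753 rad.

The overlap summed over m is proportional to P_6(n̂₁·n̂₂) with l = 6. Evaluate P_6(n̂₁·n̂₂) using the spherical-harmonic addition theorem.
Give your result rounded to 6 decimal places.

0.328289

Summing Y*_{l m}(θ₁,φ₁)·Y_{l m}(θ₂,φ₂) over m ∈ [−6, 6]; prefactor 4π/(2·6+1) = 0.966644:
  term(m=-6) = -0.03633 - 0.00598j   from Y*(Ω₁)=-0.01649 - 0.42292j, Y(Ω₂)=0.01747 - 0.08523j
  term(m=-5) = 0.07625 - 0.03113j   from Y*(Ω₁)=-0.29788 + 0.09028j, Y(Ω₂)=-0.26344 + 0.02465j
  term(m=-4) = 0.04374 - 0.05969j   from Y*(Ω₁)=-0.08968 - 0.14641j, Y(Ω₂)=0.16339 + 0.39884j
  term(m=-3) = -0.00850 + 0.10394j   from Y*(Ω₁)=-0.22168 + 0.23049j, Y(Ω₂)=0.25270 - 0.20615j
  term(m=-2) = -0.00430 - 0.00849j   from Y*(Ω₁)=-0.07751 - 0.04342j, Y(Ω₂)=0.08896 + 0.05969j
  term(m=-1) = 0.09911 + 0.06087j   from Y*(Ω₁)=-0.07963 + 0.30509j, Y(Ω₂)=0.10742 - 0.35289j
  term(m=+0) = -0.00030 + 0.00000j   from Y*(Ω₁)=-0.06604 + 0.00000j, Y(Ω₂)=0.00461 + 0.00000j
  term(m=+1) = 0.09911 - 0.06087j   from Y*(Ω₁)=0.07963 + 0.30509j, Y(Ω₂)=-0.10742 - 0.35289j
  term(m=+2) = -0.00430 + 0.00849j   from Y*(Ω₁)=-0.07751 + 0.04342j, Y(Ω₂)=0.08896 - 0.05969j
  term(m=+3) = -0.00850 - 0.10394j   from Y*(Ω₁)=0.22168 + 0.23049j, Y(Ω₂)=-0.25270 - 0.20615j
  term(m=+4) = 0.04374 + 0.05969j   from Y*(Ω₁)=-0.08968 + 0.14641j, Y(Ω₂)=0.16339 - 0.39884j
  term(m=+5) = 0.07625 + 0.03113j   from Y*(Ω₁)=0.29788 + 0.09028j, Y(Ω₂)=0.26344 + 0.02465j
  term(m=+6) = -0.03633 + 0.00598j   from Y*(Ω₁)=-0.01649 + 0.42292j, Y(Ω₂)=0.01747 + 0.08523j
Total Σ_m = 0.33962 - 0.00000j. Multiply by 0.966644: 0.32829 - 0.00000j. P_6(cos γ) = 0.328289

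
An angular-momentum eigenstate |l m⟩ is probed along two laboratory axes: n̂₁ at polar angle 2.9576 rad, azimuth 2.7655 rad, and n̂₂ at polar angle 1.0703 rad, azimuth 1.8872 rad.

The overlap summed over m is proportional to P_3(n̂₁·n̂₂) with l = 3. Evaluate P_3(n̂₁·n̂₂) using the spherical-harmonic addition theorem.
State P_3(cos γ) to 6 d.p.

Expand P_3 via completeness: Σ_{m} conj(Y_{3,m}) at Ω₁ times Y_{3,m} at Ω₂ —
  m=-3: Y*=-0.001094+0.002309i  Y=+0.229059+0.164076i  product -0.000629+0.000349i
  m=-2: Y*=-0.024558+0.022978i  Y=-0.304393+0.223249i  product +0.002345-0.012477i
  m=-1: Y*=-0.210777+0.083233i  Y=-0.013351-0.040779i  product +0.006208+0.007484i
  m=+0: Y*=-0.672353-0.000000i  Y=-0.331046+0.000000i  product +0.222580+0.000000i
  m=+1: Y*=+0.210777+0.083233i  Y=+0.013351-0.040779i  product +0.006208-0.007484i
  m=+2: Y*=-0.024558-0.022978i  Y=-0.304393-0.223249i  product +0.002345+0.012477i
  m=+3: Y*=+0.001094+0.002309i  Y=-0.229059+0.164076i  product -0.000629-0.000349i
Σ over m = +0.238428+0.000000i; ×(4π/7) → +0.428025+0.000000i. Real part: 0.428025

0.428025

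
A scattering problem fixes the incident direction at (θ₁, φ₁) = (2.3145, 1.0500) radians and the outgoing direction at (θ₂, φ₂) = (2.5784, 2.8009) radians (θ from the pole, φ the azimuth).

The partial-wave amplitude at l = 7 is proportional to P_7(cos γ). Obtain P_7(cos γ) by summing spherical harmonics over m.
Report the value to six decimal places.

Summing Y*_{l m}(θ₁,φ₁)·Y_{l m}(θ₂,φ₂) over m ∈ [−7, 7]; prefactor 4π/(2·7+1) = 0.837758:
  term(m=-7) = (0.000344, 0.000110)   from Y*(Ω₁)=(0.028241, 0.051209), Y(Ω₂)=(0.004495, -0.004245)
  term(m=-6) = (-0.003472, 0.006506)   from Y*(Ω₁)=(-0.201259, -0.003384), Y(Ω₂)=(0.016702, -0.032608)
  term(m=-5) = (-0.040642, -0.032217)   from Y*(Ω₁)=(0.201174, -0.337435), Y(Ω₂)=(0.017463, -0.130856)
  term(m=-4) = (0.102848, -0.090280)   from Y*(Ω₁)=(0.211425, 0.375868), Y(Ω₂)=(-0.065539, -0.310494)
  term(m=-3) = (0.030821, 0.051381)   from Y*(Ω₁)=(-0.123096, -0.001035), Y(Ω₂)=(-0.253874, -0.415273)
  term(m=-2) = (0.102884, -0.038750)   from Y*(Ω₁)=(-0.155725, 0.266266), Y(Ω₂)=(-0.276826, -0.224493)
  term(m=-1) = (-0.007875, -0.043253)   from Y*(Ω₁)=(-0.135792, -0.236728), Y(Ω₂)=(0.151834, 0.053828)
  term(m=+0) = (-0.098609, -0.000000)   from Y*(Ω₁)=(-0.235807, -0.000000), Y(Ω₂)=(0.418177, 0.000000)
  term(m=+1) = (-0.007875, 0.043253)   from Y*(Ω₁)=(0.135792, -0.236728), Y(Ω₂)=(-0.151834, 0.053828)
  term(m=+2) = (0.102884, 0.038750)   from Y*(Ω₁)=(-0.155725, -0.266266), Y(Ω₂)=(-0.276826, 0.224493)
  term(m=+3) = (0.030821, -0.051381)   from Y*(Ω₁)=(0.123096, -0.001035), Y(Ω₂)=(0.253874, -0.415273)
  term(m=+4) = (0.102848, 0.090280)   from Y*(Ω₁)=(0.211425, -0.375868), Y(Ω₂)=(-0.065539, 0.310494)
  term(m=+5) = (-0.040642, 0.032217)   from Y*(Ω₁)=(-0.201174, -0.337435), Y(Ω₂)=(-0.017463, -0.130856)
  term(m=+6) = (-0.003472, -0.006506)   from Y*(Ω₁)=(-0.201259, 0.003384), Y(Ω₂)=(0.016702, 0.032608)
  term(m=+7) = (0.000344, -0.000110)   from Y*(Ω₁)=(-0.028241, 0.051209), Y(Ω₂)=(-0.004495, -0.004245)
Accumulated sum (0.271207, 0.000000); after 4π/(2l+1) scaling, (0.227206, 0.000000) ⇒ P_7 = 0.227206

0.227206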